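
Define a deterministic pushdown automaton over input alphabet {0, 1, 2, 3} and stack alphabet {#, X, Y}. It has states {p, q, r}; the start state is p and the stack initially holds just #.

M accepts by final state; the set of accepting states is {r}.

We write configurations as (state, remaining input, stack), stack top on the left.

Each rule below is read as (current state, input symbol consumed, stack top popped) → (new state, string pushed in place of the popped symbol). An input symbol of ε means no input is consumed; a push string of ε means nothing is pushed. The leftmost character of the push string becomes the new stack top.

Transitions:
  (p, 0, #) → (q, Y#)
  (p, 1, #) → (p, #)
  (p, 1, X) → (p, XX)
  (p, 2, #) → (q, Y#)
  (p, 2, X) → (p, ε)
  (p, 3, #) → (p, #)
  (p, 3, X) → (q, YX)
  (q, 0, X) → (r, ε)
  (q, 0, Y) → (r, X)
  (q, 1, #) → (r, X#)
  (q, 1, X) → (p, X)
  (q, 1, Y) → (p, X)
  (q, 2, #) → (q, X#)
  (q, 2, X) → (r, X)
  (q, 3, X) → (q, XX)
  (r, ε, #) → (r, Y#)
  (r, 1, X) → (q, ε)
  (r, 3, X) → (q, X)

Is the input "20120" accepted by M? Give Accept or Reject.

Accept

(p, 20120, #)
  read 2, top #: go to q, push Y# → (q, 0120, Y#)
  read 0, top Y: go to r, push X → (r, 120, X#)
  read 1, top X: go to q, push ε → (q, 20, #)
  read 2, top #: go to q, push X# → (q, 0, X#)
  read 0, top X: go to r, push ε → (r, ε, #)
All input consumed; state r ∈ F.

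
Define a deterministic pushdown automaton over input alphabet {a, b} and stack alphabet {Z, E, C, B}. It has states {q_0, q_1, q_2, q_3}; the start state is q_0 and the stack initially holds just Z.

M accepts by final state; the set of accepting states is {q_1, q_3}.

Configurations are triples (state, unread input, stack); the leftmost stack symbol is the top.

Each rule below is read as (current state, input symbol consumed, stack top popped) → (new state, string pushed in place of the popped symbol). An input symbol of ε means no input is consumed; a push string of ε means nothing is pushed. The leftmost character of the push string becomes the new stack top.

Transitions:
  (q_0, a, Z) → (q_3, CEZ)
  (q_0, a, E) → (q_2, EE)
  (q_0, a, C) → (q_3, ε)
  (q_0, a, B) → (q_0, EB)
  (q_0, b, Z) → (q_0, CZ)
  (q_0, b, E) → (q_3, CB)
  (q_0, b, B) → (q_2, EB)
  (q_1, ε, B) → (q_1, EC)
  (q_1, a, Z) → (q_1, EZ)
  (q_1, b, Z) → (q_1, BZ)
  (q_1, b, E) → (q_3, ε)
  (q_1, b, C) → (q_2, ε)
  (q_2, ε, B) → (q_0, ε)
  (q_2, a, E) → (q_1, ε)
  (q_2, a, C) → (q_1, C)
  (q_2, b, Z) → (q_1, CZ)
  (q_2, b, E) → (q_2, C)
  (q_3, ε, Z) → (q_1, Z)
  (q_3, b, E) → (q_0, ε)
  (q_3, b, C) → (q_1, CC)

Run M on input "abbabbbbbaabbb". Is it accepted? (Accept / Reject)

Reject

(q_0, abbabbbbbaabbb, Z) ⊢ (q_3, bbabbbbbaabbb, CEZ) ⊢ (q_1, babbbbbaabbb, CCEZ) ⊢ (q_2, abbbbbaabbb, CEZ) ⊢ (q_1, bbbbbaabbb, CEZ) ⊢ (q_2, bbbbaabbb, EZ) ⊢ (q_2, bbbaabbb, CZ)
No transition applies at (q_2, bbbaabbb, CZ); input not fully consumed.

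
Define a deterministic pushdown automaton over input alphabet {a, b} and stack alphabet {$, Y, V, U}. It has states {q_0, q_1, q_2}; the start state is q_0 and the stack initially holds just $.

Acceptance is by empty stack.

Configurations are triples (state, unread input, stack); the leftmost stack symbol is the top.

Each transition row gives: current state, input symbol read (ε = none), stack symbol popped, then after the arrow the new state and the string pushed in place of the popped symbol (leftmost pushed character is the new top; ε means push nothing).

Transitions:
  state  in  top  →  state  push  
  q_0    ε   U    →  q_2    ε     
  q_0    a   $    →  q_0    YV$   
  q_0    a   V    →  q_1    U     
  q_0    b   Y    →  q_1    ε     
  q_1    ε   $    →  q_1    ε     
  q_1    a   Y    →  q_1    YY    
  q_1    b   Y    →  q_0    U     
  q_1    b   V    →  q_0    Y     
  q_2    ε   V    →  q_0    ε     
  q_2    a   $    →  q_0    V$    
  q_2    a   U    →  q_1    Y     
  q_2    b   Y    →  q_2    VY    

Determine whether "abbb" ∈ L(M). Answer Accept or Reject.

Accept

(q_0, abbb, $) ⊢ (q_0, bbb, YV$) ⊢ (q_1, bb, V$) ⊢ (q_0, b, Y$) ⊢ (q_1, ε, $) ⊢ (q_1, ε, ε)
All input consumed and the stack is empty.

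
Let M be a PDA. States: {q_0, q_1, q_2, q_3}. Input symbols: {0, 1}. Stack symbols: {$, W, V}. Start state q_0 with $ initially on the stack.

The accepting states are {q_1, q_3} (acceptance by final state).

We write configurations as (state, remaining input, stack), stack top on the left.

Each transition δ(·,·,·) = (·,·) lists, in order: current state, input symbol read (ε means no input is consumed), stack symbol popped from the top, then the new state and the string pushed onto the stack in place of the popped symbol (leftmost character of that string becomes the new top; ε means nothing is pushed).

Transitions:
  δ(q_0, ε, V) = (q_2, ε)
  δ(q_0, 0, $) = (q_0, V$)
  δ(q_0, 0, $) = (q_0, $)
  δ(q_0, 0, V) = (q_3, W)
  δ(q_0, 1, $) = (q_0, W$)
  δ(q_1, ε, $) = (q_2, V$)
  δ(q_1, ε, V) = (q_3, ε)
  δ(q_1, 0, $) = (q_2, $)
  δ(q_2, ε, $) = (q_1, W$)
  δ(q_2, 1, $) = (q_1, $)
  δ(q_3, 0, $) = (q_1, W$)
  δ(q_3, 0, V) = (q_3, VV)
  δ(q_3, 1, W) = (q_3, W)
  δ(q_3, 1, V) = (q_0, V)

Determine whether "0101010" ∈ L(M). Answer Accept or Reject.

Accept

One accepting computation: (q_0, 0101010, $) ⊢ (q_0, 101010, V$) ⊢ (q_2, 101010, $) ⊢ (q_1, 01010, $) ⊢ (q_2, 1010, $) ⊢ (q_1, 010, $) ⊢ (q_2, 10, $) ⊢ (q_1, 0, $) ⊢ (q_2, ε, $) ⊢ (q_1, ε, W$)
All input consumed and state q_1 ∈ F.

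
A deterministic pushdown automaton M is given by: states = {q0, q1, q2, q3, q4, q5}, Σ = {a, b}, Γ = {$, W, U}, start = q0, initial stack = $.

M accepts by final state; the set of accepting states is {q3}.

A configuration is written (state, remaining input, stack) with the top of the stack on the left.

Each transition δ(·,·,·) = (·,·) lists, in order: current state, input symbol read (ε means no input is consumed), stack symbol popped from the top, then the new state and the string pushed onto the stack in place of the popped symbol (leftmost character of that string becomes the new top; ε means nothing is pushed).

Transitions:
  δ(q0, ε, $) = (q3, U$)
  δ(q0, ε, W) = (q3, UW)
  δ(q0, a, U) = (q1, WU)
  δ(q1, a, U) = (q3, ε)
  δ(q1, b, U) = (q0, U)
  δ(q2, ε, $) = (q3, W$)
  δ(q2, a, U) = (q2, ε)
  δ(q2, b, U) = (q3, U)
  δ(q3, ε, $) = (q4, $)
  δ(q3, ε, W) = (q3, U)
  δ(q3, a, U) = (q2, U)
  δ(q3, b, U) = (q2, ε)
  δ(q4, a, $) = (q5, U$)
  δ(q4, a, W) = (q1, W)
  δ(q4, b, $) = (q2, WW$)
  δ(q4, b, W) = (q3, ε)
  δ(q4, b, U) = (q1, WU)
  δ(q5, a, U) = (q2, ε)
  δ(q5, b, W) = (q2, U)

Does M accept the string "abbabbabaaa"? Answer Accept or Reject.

Reject

(q0, abbabbabaaa, $)
  ε-move, top $: go to q3, push U$ → (q3, abbabbabaaa, U$)
  read a, top U: go to q2, push U → (q2, bbabbabaaa, U$)
  read b, top U: go to q3, push U → (q3, babbabaaa, U$)
  read b, top U: go to q2, push ε → (q2, abbabaaa, $)
  ε-move, top $: go to q3, push W$ → (q3, abbabaaa, W$)
  ε-move, top W: go to q3, push U → (q3, abbabaaa, U$)
  read a, top U: go to q2, push U → (q2, bbabaaa, U$)
  read b, top U: go to q3, push U → (q3, babaaa, U$)
  read b, top U: go to q2, push ε → (q2, abaaa, $)
  ε-move, top $: go to q3, push W$ → (q3, abaaa, W$)
  ε-move, top W: go to q3, push U → (q3, abaaa, U$)
  read a, top U: go to q2, push U → (q2, baaa, U$)
  read b, top U: go to q3, push U → (q3, aaa, U$)
  read a, top U: go to q2, push U → (q2, aa, U$)
  read a, top U: go to q2, push ε → (q2, a, $)
  ε-move, top $: go to q3, push W$ → (q3, a, W$)
  ε-move, top W: go to q3, push U → (q3, a, U$)
  read a, top U: go to q2, push U → (q2, ε, U$)
All input consumed; state q2 ∉ F and no further ε-move applies.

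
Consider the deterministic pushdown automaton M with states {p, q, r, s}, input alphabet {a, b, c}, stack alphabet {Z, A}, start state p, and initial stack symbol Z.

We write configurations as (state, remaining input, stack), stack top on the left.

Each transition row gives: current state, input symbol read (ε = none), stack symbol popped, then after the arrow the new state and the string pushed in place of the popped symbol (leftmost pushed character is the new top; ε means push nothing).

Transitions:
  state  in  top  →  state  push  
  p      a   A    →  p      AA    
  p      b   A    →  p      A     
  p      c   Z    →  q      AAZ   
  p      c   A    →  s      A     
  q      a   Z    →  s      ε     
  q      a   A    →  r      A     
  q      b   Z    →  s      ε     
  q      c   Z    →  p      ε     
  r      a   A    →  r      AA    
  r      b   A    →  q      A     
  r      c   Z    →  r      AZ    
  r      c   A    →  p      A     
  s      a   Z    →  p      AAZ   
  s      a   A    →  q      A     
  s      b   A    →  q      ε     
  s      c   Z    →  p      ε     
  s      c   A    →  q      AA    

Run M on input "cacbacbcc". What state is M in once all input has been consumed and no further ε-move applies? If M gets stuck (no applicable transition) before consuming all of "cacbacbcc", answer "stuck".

stuck

(p, cacbacbcc, Z)
  read c, top Z: go to q, push AAZ → (q, acbacbcc, AAZ)
  read a, top A: go to r, push A → (r, cbacbcc, AAZ)
  read c, top A: go to p, push A → (p, bacbcc, AAZ)
  read b, top A: go to p, push A → (p, acbcc, AAZ)
  read a, top A: go to p, push AA → (p, cbcc, AAAZ)
  read c, top A: go to s, push A → (s, bcc, AAAZ)
  read b, top A: go to q, push ε → (q, cc, AAZ)
No transition for (q, c, top A); M blocks with input cc remaining.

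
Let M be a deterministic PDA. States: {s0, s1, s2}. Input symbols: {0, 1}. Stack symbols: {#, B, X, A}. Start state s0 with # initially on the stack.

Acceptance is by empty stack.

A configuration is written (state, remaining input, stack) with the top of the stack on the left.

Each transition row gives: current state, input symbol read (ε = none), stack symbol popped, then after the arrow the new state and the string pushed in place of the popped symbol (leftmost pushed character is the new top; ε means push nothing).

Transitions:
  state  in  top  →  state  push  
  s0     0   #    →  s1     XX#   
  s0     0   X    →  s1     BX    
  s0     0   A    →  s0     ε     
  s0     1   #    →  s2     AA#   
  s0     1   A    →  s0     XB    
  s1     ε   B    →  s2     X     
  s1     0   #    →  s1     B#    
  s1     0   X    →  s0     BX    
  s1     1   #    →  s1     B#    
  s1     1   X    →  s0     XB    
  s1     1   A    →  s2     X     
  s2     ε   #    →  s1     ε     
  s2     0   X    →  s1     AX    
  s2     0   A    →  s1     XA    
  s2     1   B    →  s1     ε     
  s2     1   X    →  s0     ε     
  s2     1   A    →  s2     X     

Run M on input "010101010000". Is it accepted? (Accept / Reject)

(s0, 010101010000, #)
  read 0, top #: go to s1, push XX# → (s1, 10101010000, XX#)
  read 1, top X: go to s0, push XB → (s0, 0101010000, XBX#)
  read 0, top X: go to s1, push BX → (s1, 101010000, BXBX#)
  ε-move, top B: go to s2, push X → (s2, 101010000, XXBX#)
  read 1, top X: go to s0, push ε → (s0, 01010000, XBX#)
  read 0, top X: go to s1, push BX → (s1, 1010000, BXBX#)
  ε-move, top B: go to s2, push X → (s2, 1010000, XXBX#)
  read 1, top X: go to s0, push ε → (s0, 010000, XBX#)
  read 0, top X: go to s1, push BX → (s1, 10000, BXBX#)
  ε-move, top B: go to s2, push X → (s2, 10000, XXBX#)
  read 1, top X: go to s0, push ε → (s0, 0000, XBX#)
  read 0, top X: go to s1, push BX → (s1, 000, BXBX#)
  ε-move, top B: go to s2, push X → (s2, 000, XXBX#)
  read 0, top X: go to s1, push AX → (s1, 00, AXXBX#)
No transition applies at (s1, 00, AXXBX#); input not fully consumed.

Reject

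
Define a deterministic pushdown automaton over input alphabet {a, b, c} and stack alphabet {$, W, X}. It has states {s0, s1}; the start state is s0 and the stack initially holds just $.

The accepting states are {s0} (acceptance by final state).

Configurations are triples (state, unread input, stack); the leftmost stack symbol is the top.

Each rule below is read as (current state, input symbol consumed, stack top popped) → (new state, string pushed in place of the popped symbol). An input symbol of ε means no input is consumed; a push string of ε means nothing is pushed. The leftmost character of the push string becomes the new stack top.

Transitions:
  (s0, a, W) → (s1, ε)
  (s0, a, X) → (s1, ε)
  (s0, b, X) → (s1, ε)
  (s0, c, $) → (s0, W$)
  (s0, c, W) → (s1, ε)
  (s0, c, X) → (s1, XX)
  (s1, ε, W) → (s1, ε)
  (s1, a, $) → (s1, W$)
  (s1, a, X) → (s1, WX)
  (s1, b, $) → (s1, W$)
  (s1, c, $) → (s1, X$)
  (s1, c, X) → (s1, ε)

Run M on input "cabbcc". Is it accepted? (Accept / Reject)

Reject

(s0, cabbcc, $)
  read c, top $: go to s0, push W$ → (s0, abbcc, W$)
  read a, top W: go to s1, push ε → (s1, bbcc, $)
  read b, top $: go to s1, push W$ → (s1, bcc, W$)
  ε-move, top W: go to s1, push ε → (s1, bcc, $)
  read b, top $: go to s1, push W$ → (s1, cc, W$)
  ε-move, top W: go to s1, push ε → (s1, cc, $)
  read c, top $: go to s1, push X$ → (s1, c, X$)
  read c, top X: go to s1, push ε → (s1, ε, $)
All input consumed; state s1 ∉ F and no further ε-move applies.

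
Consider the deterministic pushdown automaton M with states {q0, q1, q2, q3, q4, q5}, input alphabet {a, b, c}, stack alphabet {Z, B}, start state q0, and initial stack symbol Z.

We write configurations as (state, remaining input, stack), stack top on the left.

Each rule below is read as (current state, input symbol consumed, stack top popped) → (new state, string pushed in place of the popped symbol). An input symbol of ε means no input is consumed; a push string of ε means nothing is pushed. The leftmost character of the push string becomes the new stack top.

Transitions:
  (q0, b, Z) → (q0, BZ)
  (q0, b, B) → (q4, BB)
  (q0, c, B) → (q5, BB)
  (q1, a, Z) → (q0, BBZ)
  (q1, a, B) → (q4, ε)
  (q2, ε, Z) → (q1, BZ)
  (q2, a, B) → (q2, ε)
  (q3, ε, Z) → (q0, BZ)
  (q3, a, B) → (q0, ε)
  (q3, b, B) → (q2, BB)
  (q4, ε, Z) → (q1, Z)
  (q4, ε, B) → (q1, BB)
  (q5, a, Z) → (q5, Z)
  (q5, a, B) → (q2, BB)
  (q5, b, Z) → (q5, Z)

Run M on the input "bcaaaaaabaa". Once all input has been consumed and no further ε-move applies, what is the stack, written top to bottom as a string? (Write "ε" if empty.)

BBBBZ

(q0, bcaaaaaabaa, Z)
  read b, top Z: go to q0, push BZ → (q0, caaaaaabaa, BZ)
  read c, top B: go to q5, push BB → (q5, aaaaaabaa, BBZ)
  read a, top B: go to q2, push BB → (q2, aaaaabaa, BBBZ)
  read a, top B: go to q2, push ε → (q2, aaaabaa, BBZ)
  read a, top B: go to q2, push ε → (q2, aaabaa, BZ)
  read a, top B: go to q2, push ε → (q2, aabaa, Z)
  ε-move, top Z: go to q1, push BZ → (q1, aabaa, BZ)
  read a, top B: go to q4, push ε → (q4, abaa, Z)
  ε-move, top Z: go to q1, push Z → (q1, abaa, Z)
  read a, top Z: go to q0, push BBZ → (q0, baa, BBZ)
  read b, top B: go to q4, push BB → (q4, aa, BBBZ)
  ε-move, top B: go to q1, push BB → (q1, aa, BBBBZ)
  read a, top B: go to q4, push ε → (q4, a, BBBZ)
  ε-move, top B: go to q1, push BB → (q1, a, BBBBZ)
  read a, top B: go to q4, push ε → (q4, ε, BBBZ)
  ε-move, top B: go to q1, push BB → (q1, ε, BBBBZ)
All input consumed in state q1 with stack BBBBZ.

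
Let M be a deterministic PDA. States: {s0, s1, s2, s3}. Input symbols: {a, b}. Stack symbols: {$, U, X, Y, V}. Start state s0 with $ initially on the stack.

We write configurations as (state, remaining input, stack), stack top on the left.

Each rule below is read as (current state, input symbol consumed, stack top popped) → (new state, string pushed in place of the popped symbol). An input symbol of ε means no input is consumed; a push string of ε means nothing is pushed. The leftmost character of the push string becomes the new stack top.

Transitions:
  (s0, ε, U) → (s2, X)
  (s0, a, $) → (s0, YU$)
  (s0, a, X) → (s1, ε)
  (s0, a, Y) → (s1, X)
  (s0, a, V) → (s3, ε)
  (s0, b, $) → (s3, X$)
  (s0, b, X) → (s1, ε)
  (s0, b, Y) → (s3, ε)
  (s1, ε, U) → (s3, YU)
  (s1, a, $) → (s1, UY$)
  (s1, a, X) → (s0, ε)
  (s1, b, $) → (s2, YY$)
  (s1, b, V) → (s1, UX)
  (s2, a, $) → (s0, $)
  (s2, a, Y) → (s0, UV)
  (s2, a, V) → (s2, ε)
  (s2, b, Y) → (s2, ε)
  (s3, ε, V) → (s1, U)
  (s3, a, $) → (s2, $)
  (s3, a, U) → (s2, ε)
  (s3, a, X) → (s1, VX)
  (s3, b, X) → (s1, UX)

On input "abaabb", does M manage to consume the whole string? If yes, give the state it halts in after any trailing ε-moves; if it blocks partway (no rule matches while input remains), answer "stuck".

s3

(s0, abaabb, $)
  read a, top $: go to s0, push YU$ → (s0, baabb, YU$)
  read b, top Y: go to s3, push ε → (s3, aabb, U$)
  read a, top U: go to s2, push ε → (s2, abb, $)
  read a, top $: go to s0, push $ → (s0, bb, $)
  read b, top $: go to s3, push X$ → (s3, b, X$)
  read b, top X: go to s1, push UX → (s1, ε, UX$)
  ε-move, top U: go to s3, push YU → (s3, ε, YUX$)
All input consumed; M is in state s3.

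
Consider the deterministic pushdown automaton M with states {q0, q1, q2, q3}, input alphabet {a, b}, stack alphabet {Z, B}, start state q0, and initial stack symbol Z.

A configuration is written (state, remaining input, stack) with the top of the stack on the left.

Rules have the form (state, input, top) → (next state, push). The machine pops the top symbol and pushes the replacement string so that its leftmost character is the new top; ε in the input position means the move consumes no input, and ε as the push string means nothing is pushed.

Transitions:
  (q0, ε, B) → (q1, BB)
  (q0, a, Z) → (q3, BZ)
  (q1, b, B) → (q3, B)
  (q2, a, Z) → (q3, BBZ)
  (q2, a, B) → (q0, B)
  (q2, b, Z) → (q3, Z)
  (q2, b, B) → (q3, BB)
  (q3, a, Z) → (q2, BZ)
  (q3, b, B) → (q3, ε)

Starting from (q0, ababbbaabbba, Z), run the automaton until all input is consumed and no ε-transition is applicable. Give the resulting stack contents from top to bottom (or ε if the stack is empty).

(q0, ababbbaabbba, Z) ⊢ (q3, babbbaabbba, BZ) ⊢ (q3, abbbaabbba, Z) ⊢ (q2, bbbaabbba, BZ) ⊢ (q3, bbaabbba, BBZ) ⊢ (q3, baabbba, BZ) ⊢ (q3, aabbba, Z) ⊢ (q2, abbba, BZ) ⊢ (q0, bbba, BZ) ⊢ (q1, bbba, BBZ) ⊢ (q3, bba, BBZ) ⊢ (q3, ba, BZ) ⊢ (q3, a, Z) ⊢ (q2, ε, BZ)
All input consumed in state q2 with stack BZ.

BZ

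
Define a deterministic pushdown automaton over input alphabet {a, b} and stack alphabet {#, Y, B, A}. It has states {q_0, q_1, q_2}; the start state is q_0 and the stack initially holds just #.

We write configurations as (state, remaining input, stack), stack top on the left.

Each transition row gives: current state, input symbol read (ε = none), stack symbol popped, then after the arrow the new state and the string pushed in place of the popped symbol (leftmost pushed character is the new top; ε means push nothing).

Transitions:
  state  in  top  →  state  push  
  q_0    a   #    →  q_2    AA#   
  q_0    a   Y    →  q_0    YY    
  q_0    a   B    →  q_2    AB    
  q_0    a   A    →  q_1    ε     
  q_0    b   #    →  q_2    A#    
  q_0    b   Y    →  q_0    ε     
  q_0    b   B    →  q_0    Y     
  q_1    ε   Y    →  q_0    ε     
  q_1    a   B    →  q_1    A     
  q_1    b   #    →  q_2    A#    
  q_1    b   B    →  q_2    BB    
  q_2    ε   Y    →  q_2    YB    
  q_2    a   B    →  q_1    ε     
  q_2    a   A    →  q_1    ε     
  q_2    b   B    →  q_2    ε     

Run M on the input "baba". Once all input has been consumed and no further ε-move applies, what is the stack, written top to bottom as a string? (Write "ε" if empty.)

#

(q_0, baba, #) ⊢ (q_2, aba, A#) ⊢ (q_1, ba, #) ⊢ (q_2, a, A#) ⊢ (q_1, ε, #)
All input consumed in state q_1 with stack #.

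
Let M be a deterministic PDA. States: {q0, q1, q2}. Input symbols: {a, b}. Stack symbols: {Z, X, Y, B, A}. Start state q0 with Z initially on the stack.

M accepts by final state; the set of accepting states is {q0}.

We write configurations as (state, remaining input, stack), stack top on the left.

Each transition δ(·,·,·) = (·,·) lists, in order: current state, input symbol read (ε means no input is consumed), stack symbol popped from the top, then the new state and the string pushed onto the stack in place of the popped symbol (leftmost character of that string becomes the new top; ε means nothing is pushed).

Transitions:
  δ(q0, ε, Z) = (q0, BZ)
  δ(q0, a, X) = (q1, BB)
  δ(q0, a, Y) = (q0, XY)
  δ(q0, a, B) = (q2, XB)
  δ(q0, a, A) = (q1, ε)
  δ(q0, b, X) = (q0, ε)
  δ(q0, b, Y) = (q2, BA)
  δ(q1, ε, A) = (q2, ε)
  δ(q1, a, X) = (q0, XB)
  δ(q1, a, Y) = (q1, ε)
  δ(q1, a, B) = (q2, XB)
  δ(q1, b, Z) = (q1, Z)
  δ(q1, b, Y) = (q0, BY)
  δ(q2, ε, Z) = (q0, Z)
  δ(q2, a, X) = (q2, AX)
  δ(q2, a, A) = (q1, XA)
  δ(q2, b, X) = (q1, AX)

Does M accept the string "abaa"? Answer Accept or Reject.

(q0, abaa, Z)
  ε-move, top Z: go to q0, push BZ → (q0, abaa, BZ)
  read a, top B: go to q2, push XB → (q2, baa, XBZ)
  read b, top X: go to q1, push AX → (q1, aa, AXBZ)
  ε-move, top A: go to q2, push ε → (q2, aa, XBZ)
  read a, top X: go to q2, push AX → (q2, a, AXBZ)
  read a, top A: go to q1, push XA → (q1, ε, XAXBZ)
All input consumed; state q1 ∉ F and no further ε-move applies.

Reject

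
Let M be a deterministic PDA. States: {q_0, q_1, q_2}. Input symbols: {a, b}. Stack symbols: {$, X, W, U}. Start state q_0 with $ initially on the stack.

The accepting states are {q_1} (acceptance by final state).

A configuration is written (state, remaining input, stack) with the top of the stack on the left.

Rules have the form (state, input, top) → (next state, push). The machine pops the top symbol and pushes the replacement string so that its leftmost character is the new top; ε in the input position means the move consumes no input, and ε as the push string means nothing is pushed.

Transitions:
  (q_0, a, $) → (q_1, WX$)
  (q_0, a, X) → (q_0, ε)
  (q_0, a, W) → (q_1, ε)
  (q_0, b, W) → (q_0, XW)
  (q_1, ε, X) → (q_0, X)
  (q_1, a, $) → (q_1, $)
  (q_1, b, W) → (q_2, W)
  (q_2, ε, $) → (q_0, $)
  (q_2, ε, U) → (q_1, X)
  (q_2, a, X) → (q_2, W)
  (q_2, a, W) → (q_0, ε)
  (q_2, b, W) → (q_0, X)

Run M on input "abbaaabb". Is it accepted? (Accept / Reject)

Reject

(q_0, abbaaabb, $)
  read a, top $: go to q_1, push WX$ → (q_1, bbaaabb, WX$)
  read b, top W: go to q_2, push W → (q_2, baaabb, WX$)
  read b, top W: go to q_0, push X → (q_0, aaabb, XX$)
  read a, top X: go to q_0, push ε → (q_0, aabb, X$)
  read a, top X: go to q_0, push ε → (q_0, abb, $)
  read a, top $: go to q_1, push WX$ → (q_1, bb, WX$)
  read b, top W: go to q_2, push W → (q_2, b, WX$)
  read b, top W: go to q_0, push X → (q_0, ε, XX$)
All input consumed; state q_0 ∉ F and no further ε-move applies.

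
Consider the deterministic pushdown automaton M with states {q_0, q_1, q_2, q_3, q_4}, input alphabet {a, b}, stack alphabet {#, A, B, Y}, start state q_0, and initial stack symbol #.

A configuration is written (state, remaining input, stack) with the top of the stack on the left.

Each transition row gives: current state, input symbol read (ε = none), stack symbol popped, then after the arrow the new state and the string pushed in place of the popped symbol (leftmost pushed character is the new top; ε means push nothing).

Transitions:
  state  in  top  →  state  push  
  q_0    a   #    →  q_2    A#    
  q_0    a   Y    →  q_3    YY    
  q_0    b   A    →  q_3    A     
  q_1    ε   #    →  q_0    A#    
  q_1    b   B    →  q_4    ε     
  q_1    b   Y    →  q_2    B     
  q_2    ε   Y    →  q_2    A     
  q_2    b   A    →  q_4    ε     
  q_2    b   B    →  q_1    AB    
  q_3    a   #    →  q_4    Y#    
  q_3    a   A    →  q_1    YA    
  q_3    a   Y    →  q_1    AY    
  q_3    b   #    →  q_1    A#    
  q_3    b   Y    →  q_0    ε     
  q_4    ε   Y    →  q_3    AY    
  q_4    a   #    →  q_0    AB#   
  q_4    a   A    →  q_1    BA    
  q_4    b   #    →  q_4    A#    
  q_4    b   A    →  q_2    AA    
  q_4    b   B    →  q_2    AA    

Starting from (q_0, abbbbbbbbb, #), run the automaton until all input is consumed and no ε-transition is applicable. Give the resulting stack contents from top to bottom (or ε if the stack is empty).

(q_0, abbbbbbbbb, #)
  read a, top #: go to q_2, push A# → (q_2, bbbbbbbbb, A#)
  read b, top A: go to q_4, push ε → (q_4, bbbbbbbb, #)
  read b, top #: go to q_4, push A# → (q_4, bbbbbbb, A#)
  read b, top A: go to q_2, push AA → (q_2, bbbbbb, AA#)
  read b, top A: go to q_4, push ε → (q_4, bbbbb, A#)
  read b, top A: go to q_2, push AA → (q_2, bbbb, AA#)
  read b, top A: go to q_4, push ε → (q_4, bbb, A#)
  read b, top A: go to q_2, push AA → (q_2, bb, AA#)
  read b, top A: go to q_4, push ε → (q_4, b, A#)
  read b, top A: go to q_2, push AA → (q_2, ε, AA#)
All input consumed in state q_2 with stack AA#.

AA#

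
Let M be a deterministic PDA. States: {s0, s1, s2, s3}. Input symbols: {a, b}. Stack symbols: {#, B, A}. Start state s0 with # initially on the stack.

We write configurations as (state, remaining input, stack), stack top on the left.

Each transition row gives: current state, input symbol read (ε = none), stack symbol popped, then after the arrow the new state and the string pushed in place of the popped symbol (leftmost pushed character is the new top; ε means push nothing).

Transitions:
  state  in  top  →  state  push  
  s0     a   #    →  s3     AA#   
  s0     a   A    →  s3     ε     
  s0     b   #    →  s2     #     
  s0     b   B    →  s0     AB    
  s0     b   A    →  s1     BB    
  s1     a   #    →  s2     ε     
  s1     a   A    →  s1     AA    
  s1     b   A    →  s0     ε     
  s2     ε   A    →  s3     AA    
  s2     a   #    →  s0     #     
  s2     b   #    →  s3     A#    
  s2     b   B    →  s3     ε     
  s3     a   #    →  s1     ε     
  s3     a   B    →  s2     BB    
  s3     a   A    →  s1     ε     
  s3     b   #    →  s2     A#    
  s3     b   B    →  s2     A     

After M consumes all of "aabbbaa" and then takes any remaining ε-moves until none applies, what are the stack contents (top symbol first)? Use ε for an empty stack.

(s0, aabbbaa, #) ⊢ (s3, abbbaa, AA#) ⊢ (s1, bbbaa, A#) ⊢ (s0, bbaa, #) ⊢ (s2, baa, #) ⊢ (s3, aa, A#) ⊢ (s1, a, #) ⊢ (s2, ε, ε)
All input consumed in state s2 with stack ε.

ε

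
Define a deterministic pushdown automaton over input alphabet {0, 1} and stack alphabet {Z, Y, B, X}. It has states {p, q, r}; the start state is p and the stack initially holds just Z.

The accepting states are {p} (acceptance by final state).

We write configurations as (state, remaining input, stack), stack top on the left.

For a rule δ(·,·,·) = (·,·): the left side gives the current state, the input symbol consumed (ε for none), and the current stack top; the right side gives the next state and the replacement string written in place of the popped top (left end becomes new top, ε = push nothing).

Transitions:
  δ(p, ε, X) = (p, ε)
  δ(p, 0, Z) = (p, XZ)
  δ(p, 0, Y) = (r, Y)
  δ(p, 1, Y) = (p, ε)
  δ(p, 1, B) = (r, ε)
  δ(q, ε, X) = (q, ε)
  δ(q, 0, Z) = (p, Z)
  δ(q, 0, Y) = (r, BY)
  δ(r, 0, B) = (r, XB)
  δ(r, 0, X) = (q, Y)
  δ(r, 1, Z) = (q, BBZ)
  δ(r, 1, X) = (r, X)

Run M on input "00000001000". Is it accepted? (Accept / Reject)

(p, 00000001000, Z) ⊢ (p, 0000001000, XZ) ⊢ (p, 0000001000, Z) ⊢ (p, 000001000, XZ) ⊢ (p, 000001000, Z) ⊢ (p, 00001000, XZ) ⊢ (p, 00001000, Z) ⊢ (p, 0001000, XZ) ⊢ (p, 0001000, Z) ⊢ (p, 001000, XZ) ⊢ (p, 001000, Z) ⊢ (p, 01000, XZ) ⊢ (p, 01000, Z) ⊢ (p, 1000, XZ) ⊢ (p, 1000, Z)
No transition applies at (p, 1000, Z); input not fully consumed.

Reject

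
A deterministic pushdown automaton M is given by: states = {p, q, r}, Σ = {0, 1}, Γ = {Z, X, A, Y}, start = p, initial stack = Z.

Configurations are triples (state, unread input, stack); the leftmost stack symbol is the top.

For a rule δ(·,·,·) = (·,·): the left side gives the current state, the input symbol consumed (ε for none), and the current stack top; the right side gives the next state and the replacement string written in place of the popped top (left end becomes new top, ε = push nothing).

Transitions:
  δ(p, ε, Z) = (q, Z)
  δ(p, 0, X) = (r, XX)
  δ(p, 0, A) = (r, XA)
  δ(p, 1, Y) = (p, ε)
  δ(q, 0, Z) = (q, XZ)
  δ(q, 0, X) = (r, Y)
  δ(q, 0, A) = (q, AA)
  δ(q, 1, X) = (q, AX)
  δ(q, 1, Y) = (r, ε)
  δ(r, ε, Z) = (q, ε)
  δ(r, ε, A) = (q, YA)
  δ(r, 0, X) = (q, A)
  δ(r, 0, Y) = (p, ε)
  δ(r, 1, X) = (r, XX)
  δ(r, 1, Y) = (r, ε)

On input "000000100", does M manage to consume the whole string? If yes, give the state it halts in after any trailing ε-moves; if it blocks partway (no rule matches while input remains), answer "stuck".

(p, 000000100, Z) ⊢ (q, 000000100, Z) ⊢ (q, 00000100, XZ) ⊢ (r, 0000100, YZ) ⊢ (p, 000100, Z) ⊢ (q, 000100, Z) ⊢ (q, 00100, XZ) ⊢ (r, 0100, YZ) ⊢ (p, 100, Z) ⊢ (q, 100, Z)
No transition for (q, 1, top Z); M blocks with input 100 remaining.

stuck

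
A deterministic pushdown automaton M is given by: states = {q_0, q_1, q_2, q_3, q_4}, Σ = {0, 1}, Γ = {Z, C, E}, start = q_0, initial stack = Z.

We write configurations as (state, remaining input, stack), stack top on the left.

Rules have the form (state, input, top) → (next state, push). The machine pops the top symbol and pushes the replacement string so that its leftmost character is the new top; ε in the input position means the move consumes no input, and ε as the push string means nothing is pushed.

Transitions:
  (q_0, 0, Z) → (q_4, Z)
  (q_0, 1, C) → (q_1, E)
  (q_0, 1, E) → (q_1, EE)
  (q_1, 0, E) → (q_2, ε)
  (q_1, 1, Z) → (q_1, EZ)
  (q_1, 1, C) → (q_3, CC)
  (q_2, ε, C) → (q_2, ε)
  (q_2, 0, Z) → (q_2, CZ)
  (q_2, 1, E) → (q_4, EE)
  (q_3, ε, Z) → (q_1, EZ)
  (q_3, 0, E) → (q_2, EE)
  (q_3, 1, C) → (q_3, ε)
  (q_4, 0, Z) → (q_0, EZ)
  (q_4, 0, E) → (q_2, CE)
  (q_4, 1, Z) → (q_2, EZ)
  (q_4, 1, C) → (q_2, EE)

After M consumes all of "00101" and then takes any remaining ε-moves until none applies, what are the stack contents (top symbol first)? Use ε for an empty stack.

(q_0, 00101, Z) ⊢ (q_4, 0101, Z) ⊢ (q_0, 101, EZ) ⊢ (q_1, 01, EEZ) ⊢ (q_2, 1, EZ) ⊢ (q_4, ε, EEZ)
All input consumed in state q_4 with stack EEZ.

EEZ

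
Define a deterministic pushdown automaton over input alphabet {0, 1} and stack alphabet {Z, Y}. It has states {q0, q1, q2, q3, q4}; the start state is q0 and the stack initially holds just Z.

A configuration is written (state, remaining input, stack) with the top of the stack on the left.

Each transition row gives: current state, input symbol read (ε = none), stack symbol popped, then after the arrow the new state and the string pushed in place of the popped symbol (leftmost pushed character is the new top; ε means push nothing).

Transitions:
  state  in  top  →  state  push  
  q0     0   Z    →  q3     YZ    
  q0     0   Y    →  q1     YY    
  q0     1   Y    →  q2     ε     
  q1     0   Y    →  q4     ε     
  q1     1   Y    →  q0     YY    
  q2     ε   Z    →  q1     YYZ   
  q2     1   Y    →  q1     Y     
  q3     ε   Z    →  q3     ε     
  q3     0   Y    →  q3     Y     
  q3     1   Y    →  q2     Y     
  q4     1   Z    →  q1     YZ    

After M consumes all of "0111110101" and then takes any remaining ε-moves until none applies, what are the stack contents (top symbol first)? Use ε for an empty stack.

YZ

(q0, 0111110101, Z)
  read 0, top Z: go to q3, push YZ → (q3, 111110101, YZ)
  read 1, top Y: go to q2, push Y → (q2, 11110101, YZ)
  read 1, top Y: go to q1, push Y → (q1, 1110101, YZ)
  read 1, top Y: go to q0, push YY → (q0, 110101, YYZ)
  read 1, top Y: go to q2, push ε → (q2, 10101, YZ)
  read 1, top Y: go to q1, push Y → (q1, 0101, YZ)
  read 0, top Y: go to q4, push ε → (q4, 101, Z)
  read 1, top Z: go to q1, push YZ → (q1, 01, YZ)
  read 0, top Y: go to q4, push ε → (q4, 1, Z)
  read 1, top Z: go to q1, push YZ → (q1, ε, YZ)
All input consumed in state q1 with stack YZ.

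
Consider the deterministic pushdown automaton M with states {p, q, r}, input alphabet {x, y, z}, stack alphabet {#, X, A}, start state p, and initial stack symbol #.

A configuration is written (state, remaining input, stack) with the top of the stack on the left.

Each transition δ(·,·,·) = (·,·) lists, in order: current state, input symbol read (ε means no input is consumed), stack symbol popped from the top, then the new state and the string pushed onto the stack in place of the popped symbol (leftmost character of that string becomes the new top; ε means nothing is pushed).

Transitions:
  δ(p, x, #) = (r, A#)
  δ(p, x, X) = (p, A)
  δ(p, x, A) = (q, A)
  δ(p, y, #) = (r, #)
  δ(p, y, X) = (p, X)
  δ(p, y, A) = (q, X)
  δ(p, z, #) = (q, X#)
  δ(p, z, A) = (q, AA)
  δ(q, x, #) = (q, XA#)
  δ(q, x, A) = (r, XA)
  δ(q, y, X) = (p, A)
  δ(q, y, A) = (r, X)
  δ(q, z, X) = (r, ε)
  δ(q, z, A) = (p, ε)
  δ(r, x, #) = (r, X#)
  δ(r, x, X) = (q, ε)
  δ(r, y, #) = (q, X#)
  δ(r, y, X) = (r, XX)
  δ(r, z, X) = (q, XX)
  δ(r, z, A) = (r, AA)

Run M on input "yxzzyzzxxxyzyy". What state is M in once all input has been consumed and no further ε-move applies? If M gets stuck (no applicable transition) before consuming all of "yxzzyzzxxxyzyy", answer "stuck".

stuck

(p, yxzzyzzxxxyzyy, #) ⊢ (r, xzzyzzxxxyzyy, #) ⊢ (r, zzyzzxxxyzyy, X#) ⊢ (q, zyzzxxxyzyy, XX#) ⊢ (r, yzzxxxyzyy, X#) ⊢ (r, zzxxxyzyy, XX#) ⊢ (q, zxxxyzyy, XXX#) ⊢ (r, xxxyzyy, XX#) ⊢ (q, xxyzyy, X#)
No transition for (q, x, top X); M blocks with input xxyzyy remaining.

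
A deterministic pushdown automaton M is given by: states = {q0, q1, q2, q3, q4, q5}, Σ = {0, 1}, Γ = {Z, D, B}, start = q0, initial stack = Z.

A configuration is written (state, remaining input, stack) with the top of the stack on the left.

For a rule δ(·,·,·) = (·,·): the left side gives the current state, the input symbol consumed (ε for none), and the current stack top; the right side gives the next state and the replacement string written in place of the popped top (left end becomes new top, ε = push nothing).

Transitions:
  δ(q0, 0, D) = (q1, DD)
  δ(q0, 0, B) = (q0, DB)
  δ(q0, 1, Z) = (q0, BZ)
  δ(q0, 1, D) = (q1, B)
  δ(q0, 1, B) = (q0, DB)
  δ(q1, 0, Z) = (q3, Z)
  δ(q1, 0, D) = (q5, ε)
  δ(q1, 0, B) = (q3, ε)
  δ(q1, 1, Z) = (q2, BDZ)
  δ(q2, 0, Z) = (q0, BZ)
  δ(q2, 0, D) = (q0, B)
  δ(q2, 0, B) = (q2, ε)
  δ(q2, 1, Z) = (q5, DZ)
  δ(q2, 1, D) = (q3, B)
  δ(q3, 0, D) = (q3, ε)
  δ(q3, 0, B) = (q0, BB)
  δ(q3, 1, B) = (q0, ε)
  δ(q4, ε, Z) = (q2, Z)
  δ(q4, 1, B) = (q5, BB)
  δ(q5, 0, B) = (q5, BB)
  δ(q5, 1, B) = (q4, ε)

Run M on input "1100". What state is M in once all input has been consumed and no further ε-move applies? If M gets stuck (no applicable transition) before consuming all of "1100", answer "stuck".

(q0, 1100, Z)
  read 1, top Z: go to q0, push BZ → (q0, 100, BZ)
  read 1, top B: go to q0, push DB → (q0, 00, DBZ)
  read 0, top D: go to q1, push DD → (q1, 0, DDBZ)
  read 0, top D: go to q5, push ε → (q5, ε, DBZ)
All input consumed; M is in state q5.

q5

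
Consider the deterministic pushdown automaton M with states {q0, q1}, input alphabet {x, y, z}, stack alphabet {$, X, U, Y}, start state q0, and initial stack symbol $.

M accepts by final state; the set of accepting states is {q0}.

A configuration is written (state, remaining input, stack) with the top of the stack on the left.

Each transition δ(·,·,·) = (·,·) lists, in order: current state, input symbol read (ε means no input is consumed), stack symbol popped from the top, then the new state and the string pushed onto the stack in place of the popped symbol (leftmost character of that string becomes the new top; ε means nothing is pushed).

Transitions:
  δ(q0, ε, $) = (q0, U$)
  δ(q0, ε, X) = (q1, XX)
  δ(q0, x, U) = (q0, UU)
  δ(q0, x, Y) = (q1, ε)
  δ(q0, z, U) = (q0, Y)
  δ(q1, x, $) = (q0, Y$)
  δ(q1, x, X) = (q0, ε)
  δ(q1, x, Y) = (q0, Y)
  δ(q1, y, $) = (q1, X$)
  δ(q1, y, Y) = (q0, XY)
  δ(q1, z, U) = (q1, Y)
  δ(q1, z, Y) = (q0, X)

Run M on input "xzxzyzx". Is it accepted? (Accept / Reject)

(q0, xzxzyzx, $)
  ε-move, top $: go to q0, push U$ → (q0, xzxzyzx, U$)
  read x, top U: go to q0, push UU → (q0, zxzyzx, UU$)
  read z, top U: go to q0, push Y → (q0, xzyzx, YU$)
  read x, top Y: go to q1, push ε → (q1, zyzx, U$)
  read z, top U: go to q1, push Y → (q1, yzx, Y$)
  read y, top Y: go to q0, push XY → (q0, zx, XY$)
  ε-move, top X: go to q1, push XX → (q1, zx, XXY$)
No transition applies at (q1, zx, XXY$); input not fully consumed.

Reject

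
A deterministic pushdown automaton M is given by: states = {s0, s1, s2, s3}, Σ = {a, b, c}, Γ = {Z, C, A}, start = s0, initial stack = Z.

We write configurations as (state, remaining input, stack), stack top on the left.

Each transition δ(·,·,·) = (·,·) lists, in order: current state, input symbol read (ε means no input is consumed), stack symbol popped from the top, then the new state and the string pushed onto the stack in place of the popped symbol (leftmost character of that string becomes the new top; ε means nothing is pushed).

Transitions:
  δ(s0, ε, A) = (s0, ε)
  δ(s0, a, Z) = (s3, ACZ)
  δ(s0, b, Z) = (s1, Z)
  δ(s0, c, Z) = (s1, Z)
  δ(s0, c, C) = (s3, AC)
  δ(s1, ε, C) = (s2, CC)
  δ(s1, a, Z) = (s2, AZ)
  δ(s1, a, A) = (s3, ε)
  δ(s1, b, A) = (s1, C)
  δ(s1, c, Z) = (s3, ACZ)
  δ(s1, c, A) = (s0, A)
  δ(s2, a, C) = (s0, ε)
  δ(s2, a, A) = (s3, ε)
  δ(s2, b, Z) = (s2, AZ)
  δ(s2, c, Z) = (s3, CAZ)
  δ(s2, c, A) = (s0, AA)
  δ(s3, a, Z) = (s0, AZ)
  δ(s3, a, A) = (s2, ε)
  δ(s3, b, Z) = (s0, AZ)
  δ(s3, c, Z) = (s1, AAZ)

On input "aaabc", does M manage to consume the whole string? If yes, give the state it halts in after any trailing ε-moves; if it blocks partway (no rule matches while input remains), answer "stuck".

s3

(s0, aaabc, Z) ⊢ (s3, aabc, ACZ) ⊢ (s2, abc, CZ) ⊢ (s0, bc, Z) ⊢ (s1, c, Z) ⊢ (s3, ε, ACZ)
All input consumed; M is in state s3.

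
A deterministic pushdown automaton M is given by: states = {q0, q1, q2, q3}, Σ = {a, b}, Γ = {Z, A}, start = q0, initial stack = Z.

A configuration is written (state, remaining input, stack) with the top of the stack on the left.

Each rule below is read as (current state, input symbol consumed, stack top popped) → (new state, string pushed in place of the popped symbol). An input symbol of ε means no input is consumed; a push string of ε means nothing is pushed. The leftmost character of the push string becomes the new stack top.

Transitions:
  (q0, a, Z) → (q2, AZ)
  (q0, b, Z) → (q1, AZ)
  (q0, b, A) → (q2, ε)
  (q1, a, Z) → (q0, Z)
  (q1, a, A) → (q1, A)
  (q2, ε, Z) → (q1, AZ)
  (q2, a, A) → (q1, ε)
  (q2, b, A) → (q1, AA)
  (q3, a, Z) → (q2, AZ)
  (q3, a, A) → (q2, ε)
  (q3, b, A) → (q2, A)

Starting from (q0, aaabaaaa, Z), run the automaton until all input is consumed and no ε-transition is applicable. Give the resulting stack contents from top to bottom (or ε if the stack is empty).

(q0, aaabaaaa, Z)
  read a, top Z: go to q2, push AZ → (q2, aabaaaa, AZ)
  read a, top A: go to q1, push ε → (q1, abaaaa, Z)
  read a, top Z: go to q0, push Z → (q0, baaaa, Z)
  read b, top Z: go to q1, push AZ → (q1, aaaa, AZ)
  read a, top A: go to q1, push A → (q1, aaa, AZ)
  read a, top A: go to q1, push A → (q1, aa, AZ)
  read a, top A: go to q1, push A → (q1, a, AZ)
  read a, top A: go to q1, push A → (q1, ε, AZ)
All input consumed in state q1 with stack AZ.

AZ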